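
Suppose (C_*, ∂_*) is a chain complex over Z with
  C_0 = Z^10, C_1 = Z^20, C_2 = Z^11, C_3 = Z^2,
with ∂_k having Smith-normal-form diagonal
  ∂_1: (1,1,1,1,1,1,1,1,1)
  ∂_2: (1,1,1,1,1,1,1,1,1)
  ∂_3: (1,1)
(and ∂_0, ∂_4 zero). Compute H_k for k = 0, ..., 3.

H_0 = Z,  H_1 = Z^2,  H_2 = 0,  H_3 = 0.

H_0: b_0 = 10 − 0 − 9 = 1; torsion from ∂_1 factors > 1: none. So H_0 = Z.
H_1: b_1 = 20 − 9 − 9 = 2; torsion from ∂_2 factors > 1: none. So H_1 = Z^2.
H_2: b_2 = 11 − 9 − 2 = 0; torsion from ∂_3 factors > 1: none. So H_2 = 0.
H_3: b_3 = 2 − 2 − 0 = 0; torsion from ∂_4 factors > 1: none. So H_3 = 0.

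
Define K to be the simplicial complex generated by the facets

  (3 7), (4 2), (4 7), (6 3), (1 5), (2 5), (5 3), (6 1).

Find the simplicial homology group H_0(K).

Order the vertices as 1 < 2 < 3 < 4 < 5 < 6 < 7. Listing each simplex with vertices in this order, K has dimension 1 with simplices:

  0-simplices (7): [1], [2], [3], [4], [5], [6], [7]
  1-simplices (8): [1,5], [1,6], [2,4], [2,5], [3,5], [3,6], [3,7], [4,7]

so the chain groups are C_0 ≅ Z^7, C_1 ≅ Z^8.

Boundary ∂_1: C_1 → C_0 maps an edge to its endpoints' difference, ∂[p,q] = q − p.
The 7×8 boundary matrix has rank 6 and Smith normal form diag(1,1,1,1,1,1).

Reading off H_k = ker ∂_k / im ∂_{k+1}:

  H_0: rank C_0 − rank ∂_1 = 7 − 6 = 1, and the invariant factors of ∂_1 are all 1, so H_0 = Z.

H_0 = Z.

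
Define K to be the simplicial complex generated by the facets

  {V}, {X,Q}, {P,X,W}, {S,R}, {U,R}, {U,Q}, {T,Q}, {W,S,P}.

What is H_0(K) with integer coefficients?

Take the total order P < Q < R < S < T < U < V < W < X on the vertex set. Then K (dimension 2) consists of the simplices:

  0-simplices (9): P, Q, R, S, T, U, V, W, X
  1-simplices (10): PS, PW, PX, QT, QU, QX, RS, RU, SW, WX
  2-simplices (2): PSW, PWX

giving chain groups C_0 ≅ Z^9, C_1 ≅ Z^10, C_2 ≅ Z^2.

∂_1: C_1 → C_0 sends each edge [p,q] (with p < q) to q − p.
This gives a 9×10 integer matrix of rank 7; reducing to Smith normal form yields diagonal entries (1,1,1,1,1,1,1).

Boundary ∂_2: C_2 → C_1 maps a triangle to the signed sum of its edges. For instance
  ∂PWX = WX − PX + PW,
  ∂PSW = SW − PW + PS.
This gives a 10×2 integer matrix of rank 2; reducing to Smith normal form yields diagonal entries (1,1).

Reading off H_k = ker ∂_k / im ∂_{k+1}:

  H_0: rank C_0 − rank ∂_1 = 9 − 7 = 2, and the invariant factors of ∂_1 are all 1, so H_0 = Z^2.

H_0 = Z^2.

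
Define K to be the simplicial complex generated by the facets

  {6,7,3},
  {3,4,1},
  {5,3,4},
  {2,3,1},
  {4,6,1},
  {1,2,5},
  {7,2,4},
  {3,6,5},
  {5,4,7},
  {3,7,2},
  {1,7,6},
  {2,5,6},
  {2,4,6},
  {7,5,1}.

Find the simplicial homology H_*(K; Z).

H_0 ≅ Z,  H_1 ≅ Z^2,  H_2 ≅ Z.

Take the total order 1 < 2 < 3 < 4 < 5 < 6 < 7 on the vertex set. Then K (dimension 2) consists of the simplices:

  0-simplices (7): [1], [2], [3], [4], [5], [6], [7]
  1-simplices (21): [1,2], [1,3], [1,4], [1,5], [1,6], [1,7], [2,3], [2,4], [2,5], [2,6], [2,7], [3,4], [3,5], [3,6], [3,7], [4,5], [4,6], [4,7], [5,6], [5,7], [6,7]
  2-simplices (14): [1,2,3], [1,2,5], [1,3,4], [1,4,6], [1,5,7], [1,6,7], [2,3,7], [2,4,6], [2,4,7], [2,5,6], [3,4,5], [3,5,6], [3,6,7], [4,5,7]

so the chain groups are C_0 ≅ Z^7, C_1 ≅ Z^21, C_2 ≅ Z^14.

Boundary ∂_1: C_1 → C_0 maps an edge to its endpoints' difference, ∂[p,q] = q − p. For instance
  ∂[6,7] = [7] − [6].
This gives a 7×21 integer matrix of rank 6; reducing to Smith normal form yields diagonal entries (1,1,1,1,1,1).

Boundary ∂_2: C_2 → C_1 sends each 2-simplex [p,q,r] to [q,r] − [p,r] + [p,q]. For instance
  ∂[1,4,6] = [4,6] − [1,6] + [1,4],
  ∂[1,5,7] = [5,7] − [1,7] + [1,5].
The resulting 21×14 matrix has rank 13, and its Smith normal form has invariant factors (1,1,1,1,1,1,1,1,1,1,1,1,1).

Computing H_k = (kernel of ∂_k) / (image of ∂_{k+1}):

  H_0: rank C_0 − rank ∂_1 = 7 − 6 = 1, and the invariant factors of ∂_1 are all 1, so H_0 = Z.
  H_1: rank ker ∂_1 − rank ∂_2 = (21 − 6) − 13 = 2, and the invariant factors of ∂_2 are all 1, so H_1 = Z^2.
  H_2: rank ker ∂_2 − rank ∂_3 = (14 − 13) − 0 = 1, and there is no ∂_3, so H_2 = Z.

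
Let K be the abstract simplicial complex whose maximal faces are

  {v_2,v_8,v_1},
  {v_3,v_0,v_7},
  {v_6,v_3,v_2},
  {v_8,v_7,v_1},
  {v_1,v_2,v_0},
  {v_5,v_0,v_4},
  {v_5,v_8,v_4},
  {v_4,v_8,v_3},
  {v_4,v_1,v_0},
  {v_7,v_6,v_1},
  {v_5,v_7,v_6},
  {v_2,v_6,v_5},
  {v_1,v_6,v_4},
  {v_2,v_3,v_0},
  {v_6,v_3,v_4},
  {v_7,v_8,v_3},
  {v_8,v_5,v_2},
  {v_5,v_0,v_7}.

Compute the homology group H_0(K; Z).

H_0 = Z.

Take the total order v_0 < v_1 < v_2 < v_3 < v_4 < v_5 < v_6 < v_7 < v_8 on the vertex set. Then K (dimension 2) consists of the simplices:

  0-simplices (9): [v_0], [v_1], [v_2], [v_3], [v_4], [v_5], [v_6], [v_7], [v_8]
  1-simplices (27): (27 of them)
  2-simplices (18): (18 of them)

giving chain groups C_0 ≅ Z^9, C_1 ≅ Z^27, C_2 ≅ Z^18.

∂_1: C_1 → C_0 maps an edge to its endpoints' difference, ∂[p,q] = q − p. For instance
  ∂[v_0,v_7] = [v_7] − [v_0].
As a 9×27 matrix over Z this has rank 8, with invariant factors (1,1,1,1,1,1,1,1).

∂_2: C_2 → C_1 maps a triangle to the signed sum of its edges. For instance
  ∂[v_3,v_7,v_8] = [v_7,v_8] − [v_3,v_8] + [v_3,v_7],
  ∂[v_0,v_4,v_5] = [v_4,v_5] − [v_0,v_5] + [v_0,v_4].
This gives a 27×18 integer matrix of rank 17; reducing to Smith normal form yields diagonal entries (1,1,1,1,1,1,1,1,1,1,1,1,1,1,1,1,1).

Computing H_k = (kernel of ∂_k) / (image of ∂_{k+1}):

  H_0: rank C_0 − rank ∂_1 = 9 − 8 = 1, and the invariant factors of ∂_1 are all 1, so H_0 ≅ Z.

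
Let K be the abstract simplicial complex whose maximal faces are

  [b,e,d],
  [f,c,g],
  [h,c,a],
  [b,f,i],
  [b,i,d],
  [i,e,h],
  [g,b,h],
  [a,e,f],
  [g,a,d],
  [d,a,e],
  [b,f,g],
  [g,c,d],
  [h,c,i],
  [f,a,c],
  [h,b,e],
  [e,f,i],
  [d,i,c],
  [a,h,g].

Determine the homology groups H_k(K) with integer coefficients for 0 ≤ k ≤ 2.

H_0 ≅ Z,  H_1 ≅ Z ⊕ Z/2,  H_2 = 0.

Take the total order a < b < c < d < e < f < g < h < i on the vertex set. Then K (dimension 2) consists of the simplices:

  0-simplices (9): a, b, c, d, e, f, g, h, i
  1-simplices (27): ac, ad, ae, af, ag, ah, bd, be, bf, bg, bh, bi, cd, cf, cg, ch, ci, de, dg, di, ef, eh, ei, fg, fi, gh, hi
  2-simplices (18): acf, ach, ade, adg, aef, agh, bde, bdi, beh, bfg, bfi, bgh, cdg, cdi, cfg, chi, efi, ehi

giving chain groups C_0 ≅ Z^9, C_1 ≅ Z^27, C_2 ≅ Z^18.

The boundary map ∂_1: C_1 → C_0 sends each edge [p,q] (with p < q) to q − p. For instance
  ∂dg = g − d.
The 9×27 boundary matrix has rank 8 and Smith normal form diag(1,1,1,1,1,1,1,1).

∂_2: C_2 → C_1 maps a triangle to the signed sum of its edges. For instance
  ∂bde = de − be + bd,
  ∂aef = ef − af + ae.
This gives a 27×18 integer matrix of rank 18; reducing to Smith normal form yields diagonal entries (1,1,1,1,1,1,1,1,1,1,1,1,1,1,1,1,1,2).

Now H_k = ker ∂_k / im ∂_{k+1}, so:

  H_0: rank C_0 − rank ∂_1 = 9 − 8 = 1, and the invariant factors of ∂_1 are all 1, so H_0 = Z.
  H_1: rank ker ∂_1 − rank ∂_2 = (27 − 8) − 18 = 1, and ∂_2 has invariant factor 2 > 1, so H_1 = Z ⊕ Z/2.
  H_2: rank ker ∂_2 − rank ∂_3 = (18 − 18) − 0 = 0, and there is no ∂_3, so H_2 = 0.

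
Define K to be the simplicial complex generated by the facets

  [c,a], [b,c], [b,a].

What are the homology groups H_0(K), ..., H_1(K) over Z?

K has 3 vertices, 3 edges.
rank ∂_0 = 0, rank ∂_1 = 2 ⇒ b_0 = 3 − 0 − 2 = 1; all invariant factors of ∂_1 are 1 so no torsion. So H_0 ≅ Z.
rank ∂_1 = 2, rank ∂_2 = 0 ⇒ b_1 = 3 − 2 − 0 = 1. So H_1 ≅ Z.

H_0 = Z,  H_1 = Z.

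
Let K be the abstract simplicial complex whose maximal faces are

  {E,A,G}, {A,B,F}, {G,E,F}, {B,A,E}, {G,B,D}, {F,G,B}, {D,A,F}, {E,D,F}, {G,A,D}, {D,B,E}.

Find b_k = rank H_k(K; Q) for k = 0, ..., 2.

b_0 = 1, b_1 = 0, b_2 = 0.

K has 6 vertices, 15 edges, 10 triangles.
rank ∂_0 = 0, rank ∂_1 = 5 ⇒ b_0 = 6 − 0 − 5 = 1; all invariant factors of ∂_1 are 1 so no torsion. So H_0 = Z.
rank ∂_1 = 5, rank ∂_2 = 10 ⇒ b_1 = 15 − 5 − 10 = 0; ∂_2 has invariant factor(s) [2] giving torsion. So H_1 = Z/2Z.
rank ∂_2 = 10, rank ∂_3 = 0 ⇒ b_2 = 10 − 10 − 0 = 0. So H_2 = 0.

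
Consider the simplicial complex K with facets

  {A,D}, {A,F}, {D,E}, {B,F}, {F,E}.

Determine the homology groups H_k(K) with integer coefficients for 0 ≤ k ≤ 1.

H_0 ≅ Z,  H_1 ≅ Z.

Fix the vertex order A < B < D < E < F and write every simplex with vertices in increasing order. Then dim K = 1 and the simplices of K are:

  0-simplices (5): A, B, D, E, F
  1-simplices (5): AD, AF, BF, DE, EF

so the chain groups are C_0 ≅ Z^5, C_1 ≅ Z^5.

The boundary map ∂_1: C_1 → C_0 maps an edge to its endpoints' difference, ∂[p,q] = q − p.
This gives a 5×5 integer matrix of rank 4; reducing to Smith normal form yields diagonal entries (1,1,1,1).

Computing H_k = (kernel of ∂_k) / (image of ∂_{k+1}):

  H_0: rank C_0 − rank ∂_1 = 5 − 4 = 1, and the invariant factors of ∂_1 are all 1, so H_0 ≅ Z.
  H_1: rank ker ∂_1 − rank ∂_2 = (5 − 4) − 0 = 1, and there is no ∂_2, so H_1 ≅ Z.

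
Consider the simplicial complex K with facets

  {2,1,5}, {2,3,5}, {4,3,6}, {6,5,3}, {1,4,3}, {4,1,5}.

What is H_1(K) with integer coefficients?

H_1 = Z.

We work with the vertex ordering 1 < 2 < 3 < 4 < 5 < 6. The simplices of K, each written with vertices in increasing order, are:

  0-simplices (6): [1], [2], [3], [4], [5], [6]
  1-simplices (12): [1,2], [1,3], [1,4], [1,5], [2,3], [2,5], [3,4], [3,5], [3,6], [4,5], [4,6], [5,6]
  2-simplices (6): [1,2,5], [1,3,4], [1,4,5], [2,3,5], [3,4,6], [3,5,6]

Hence C_0 ≅ Z^6, C_1 ≅ Z^12, C_2 ≅ Z^6.

The boundary map ∂_1: C_1 → C_0 is given by ∂[p,q] = [q] − [p].
The 6×12 boundary matrix has rank 5 and Smith normal form diag(1,1,1,1,1).

∂_2: C_2 → C_1 acts by ∂[p,q,r] = [q,r] − [p,r] + [p,q]. For instance
  ∂[1,4,5] = [4,5] − [1,5] + [1,4],
  ∂[3,5,6] = [5,6] − [3,6] + [3,5].
The resulting 12×6 matrix has rank 6, and its Smith normal form has invariant factors (1,1,1,1,1,1).

Computing H_k = (kernel of ∂_k) / (image of ∂_{k+1}):

  H_1: rank ker ∂_1 − rank ∂_2 = (12 − 5) − 6 = 1, and the invariant factors of ∂_2 are all 1, so H_1 = Z.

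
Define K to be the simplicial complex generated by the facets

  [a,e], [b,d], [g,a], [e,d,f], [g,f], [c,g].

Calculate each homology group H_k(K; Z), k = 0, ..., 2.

H_0 = Z,  H_1 = Z,  H_2 = 0.

Fix the vertex order a < b < c < d < e < f < g and write every simplex with vertices in increasing order. Then dim K = 2 and the simplices of K are:

  0-simplices (7): a, b, c, d, e, f, g
  1-simplices (8): ae, ag, bd, cg, de, df, ef, fg
  2-simplices (1): def

giving chain groups C_0 ≅ Z^7, C_1 ≅ Z^8, C_2 ≅ Z^1.

∂_1: C_1 → C_0 is given by ∂[p,q] = [q] − [p].
The 7×8 boundary matrix has rank 6 and Smith normal form diag(1,1,1,1,1,1).

The boundary map ∂_2: C_2 → C_1 acts by ∂[p,q,r] = [q,r] − [p,r] + [p,q]. For instance
  ∂def = ef − df + de.
The resulting 8×1 matrix has rank 1, and its Smith normal form has invariant factors (1).

Reading off H_k = ker ∂_k / im ∂_{k+1}:

  H_0: rank C_0 − rank ∂_1 = 7 − 6 = 1, and the invariant factors of ∂_1 are all 1, so H_0 ≅ Z.
  H_1: rank ker ∂_1 − rank ∂_2 = (8 − 6) − 1 = 1, and the invariant factors of ∂_2 are all 1, so H_1 ≅ Z.
  H_2: rank ker ∂_2 − rank ∂_3 = (1 − 1) − 0 = 0, and there is no ∂_3, so H_2 ≅ 0.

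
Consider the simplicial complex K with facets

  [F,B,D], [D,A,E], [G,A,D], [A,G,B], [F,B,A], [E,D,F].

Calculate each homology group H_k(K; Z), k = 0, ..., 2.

Fix the vertex order A < B < D < E < F < G and write every simplex with vertices in increasing order. Then dim K = 2 and the simplices of K are:

  0-simplices (6): A, B, D, E, F, G
  1-simplices (12): AB, AD, AE, AF, AG, BD, BF, BG, DE, DF, DG, EF
  2-simplices (6): ABF, ABG, ADE, ADG, BDF, DEF

so the chain groups are C_0 ≅ Z^6, C_1 ≅ Z^12, C_2 ≅ Z^6.

∂_1: C_1 → C_0 maps an edge to its endpoints' difference, ∂[p,q] = q − p.
As a 6×12 matrix over Z this has rank 5, with invariant factors (1,1,1,1,1).

The boundary map ∂_2: C_2 → C_1 acts by ∂[p,q,r] = [q,r] − [p,r] + [p,q]. For instance
  ∂ABG = BG − AG + AB,
  ∂DEF = EF − DF + DE.
As a 12×6 matrix over Z this has rank 6, with invariant factors (1,1,1,1,1,1).

Now H_k = ker ∂_k / im ∂_{k+1}, so:

  H_0: rank C_0 − rank ∂_1 = 6 − 5 = 1, and the invariant factors of ∂_1 are all 1, so H_0 ≅ Z.
  H_1: rank ker ∂_1 − rank ∂_2 = (12 − 5) − 6 = 1, and the invariant factors of ∂_2 are all 1, so H_1 ≅ Z.
  H_2: rank ker ∂_2 − rank ∂_3 = (6 − 6) − 0 = 0, and there is no ∂_3, so H_2 ≅ 0.

H_0 = Z,  H_1 = Z,  H_2 = 0.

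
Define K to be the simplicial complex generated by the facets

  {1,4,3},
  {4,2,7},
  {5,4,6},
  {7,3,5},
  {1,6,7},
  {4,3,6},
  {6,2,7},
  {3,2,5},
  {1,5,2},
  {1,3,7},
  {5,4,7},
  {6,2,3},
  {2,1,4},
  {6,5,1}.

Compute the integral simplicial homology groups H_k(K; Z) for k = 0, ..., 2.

H_0 ≅ Z,  H_1 ≅ Z^2,  H_2 ≅ Z.

Order the vertices as 1 < 2 < 3 < 4 < 5 < 6 < 7. Listing each simplex with vertices in this order, K has dimension 2 with simplices:

  0-simplices (7): [1], [2], [3], [4], [5], [6], [7]
  1-simplices (21): [1,2], [1,3], [1,4], [1,5], [1,6], [1,7], [2,3], [2,4], [2,5], [2,6], [2,7], [3,4], [3,5], [3,6], [3,7], [4,5], [4,6], [4,7], [5,6], [5,7], [6,7]
  2-simplices (14): [1,2,4], [1,2,5], [1,3,4], [1,3,7], [1,5,6], [1,6,7], [2,3,5], [2,3,6], [2,4,7], [2,6,7], [3,4,6], [3,5,7], [4,5,6], [4,5,7]

Hence C_0 ≅ Z^7, C_1 ≅ Z^21, C_2 ≅ Z^14.

The boundary map ∂_1: C_1 → C_0 sends each edge [p,q] (with p < q) to q − p.
This gives a 7×21 integer matrix of rank 6; reducing to Smith normal form yields diagonal entries (1,1,1,1,1,1).

The boundary map ∂_2: C_2 → C_1 acts by ∂[p,q,r] = [q,r] − [p,r] + [p,q]. For instance
  ∂[3,4,6] = [4,6] − [3,6] + [3,4],
  ∂[2,3,5] = [3,5] − [2,5] + [2,3].
The 21×14 boundary matrix has rank 13 and Smith normal form diag(1,1,1,1,1,1,1,1,1,1,1,1,1).

From H_k ≅ ker(∂_k) / im(∂_{k+1}) we obtain:

  H_0: rank C_0 − rank ∂_1 = 7 − 6 = 1, and the invariant factors of ∂_1 are all 1, so H_0 ≅ Z.
  H_1: rank ker ∂_1 − rank ∂_2 = (21 − 6) − 13 = 2, and the invariant factors of ∂_2 are all 1, so H_1 ≅ Z^2.
  H_2: rank ker ∂_2 − rank ∂_3 = (14 − 13) − 0 = 1, and there is no ∂_3, so H_2 ≅ Z.

(K is a triangulation of the torus T^2.)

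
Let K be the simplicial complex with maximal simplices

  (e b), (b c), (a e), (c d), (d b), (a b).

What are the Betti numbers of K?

We work with the vertex ordering a < b < c < d < e. The simplices of K, each written with vertices in increasing order, are:

  0-simplices (5): a, b, c, d, e
  1-simplices (6): ab, ae, bc, bd, be, cd

giving chain groups C_0 ≅ Z^5, C_1 ≅ Z^6.

The boundary map ∂_1: C_1 → C_0 maps an edge to its endpoints' difference, ∂[p,q] = q − p. For instance
  ∂ab = b − a.
The 5×6 boundary matrix has rank 4 and Smith normal form diag(1,1,1,1).

Reading off H_k = ker ∂_k / im ∂_{k+1}:

  H_0: rank C_0 − rank ∂_1 = 5 − 4 = 1, and the invariant factors of ∂_1 are all 1, so H_0 ≅ Z.
  H_1: rank ker ∂_1 − rank ∂_2 = (6 − 4) − 0 = 2, and there is no ∂_2, so H_1 ≅ Z^2.

Hence the Betti numbers are b_0 = 1, b_1 = 2.

b_0 = 1, b_1 = 2.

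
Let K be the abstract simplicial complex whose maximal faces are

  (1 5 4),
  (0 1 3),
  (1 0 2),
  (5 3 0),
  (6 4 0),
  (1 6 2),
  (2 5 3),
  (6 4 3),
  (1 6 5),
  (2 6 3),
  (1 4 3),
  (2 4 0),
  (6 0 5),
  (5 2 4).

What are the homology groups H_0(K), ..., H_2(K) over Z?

We work with the vertex ordering 0 < 1 < 2 < 3 < 4 < 5 < 6. The simplices of K, each written with vertices in increasing order, are:

  0-simplices (7): [0], [1], [2], [3], [4], [5], [6]
  1-simplices (21): [0,1], [0,2], [0,3], [0,4], [0,5], [0,6], [1,2], [1,3], [1,4], [1,5], [1,6], [2,3], [2,4], [2,5], [2,6], [3,4], [3,5], [3,6], [4,5], [4,6], [5,6]
  2-simplices (14): [0,1,2], [0,1,3], [0,2,4], [0,3,5], [0,4,6], [0,5,6], [1,2,6], [1,3,4], [1,4,5], [1,5,6], [2,3,5], [2,3,6], [2,4,5], [3,4,6]

so the chain groups are C_0 ≅ Z^7, C_1 ≅ Z^21, C_2 ≅ Z^14.

Boundary ∂_1: C_1 → C_0 sends each edge [p,q] (with p < q) to q − p.
This gives a 7×21 integer matrix of rank 6; reducing to Smith normal form yields diagonal entries (1,1,1,1,1,1).

∂_2: C_2 → C_1 sends each 2-simplex [p,q,r] to [q,r] − [p,r] + [p,q]. For instance
  ∂[2,4,5] = [4,5] − [2,5] + [2,4],
  ∂[3,4,6] = [4,6] − [3,6] + [3,4].
As a 21×14 matrix over Z this has rank 13, with invariant factors (1,1,1,1,1,1,1,1,1,1,1,1,1).

Now H_k = ker ∂_k / im ∂_{k+1}, so:

  H_0: rank C_0 − rank ∂_1 = 7 − 6 = 1, and the invariant factors of ∂_1 are all 1, so H_0 ≅ Z.
  H_1: rank ker ∂_1 − rank ∂_2 = (21 − 6) − 13 = 2, and the invariant factors of ∂_2 are all 1, so H_1 ≅ Z^2.
  H_2: rank ker ∂_2 − rank ∂_3 = (14 − 13) − 0 = 1, and there is no ∂_3, so H_2 ≅ Z.

(K is a triangulation of the torus T^2.)

H_0 = Z,  H_1 = Z^2,  H_2 = Z.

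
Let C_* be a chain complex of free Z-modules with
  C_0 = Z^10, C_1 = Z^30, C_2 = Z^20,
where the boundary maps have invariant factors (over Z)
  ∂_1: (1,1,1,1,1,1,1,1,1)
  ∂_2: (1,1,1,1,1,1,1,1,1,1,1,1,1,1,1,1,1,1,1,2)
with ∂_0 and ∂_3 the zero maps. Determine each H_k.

H_0 ≅ Z,  H_1 ≅ Z ⊕ Z/2,  H_2 = 0.

H_0: b_0 = 10 − 0 − 9 = 1; torsion from ∂_1 factors > 1: none. So H_0 ≅ Z.
H_1: b_1 = 30 − 9 − 20 = 1; torsion from ∂_2 factors > 1: [2]. So H_1 ≅ Z ⊕ Z/2.
H_2: b_2 = 20 − 20 − 0 = 0; torsion from ∂_3 factors > 1: none. So H_2 ≅ 0.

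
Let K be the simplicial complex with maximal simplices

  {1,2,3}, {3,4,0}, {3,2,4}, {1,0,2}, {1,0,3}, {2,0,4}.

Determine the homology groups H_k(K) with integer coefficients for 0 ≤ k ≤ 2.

Fix the vertex order 0 < 1 < 2 < 3 < 4 and write every simplex with vertices in increasing order. Then dim K = 2 and the simplices of K are:

  0-simplices (5): [0], [1], [2], [3], [4]
  1-simplices (9): [0,1], [0,2], [0,3], [0,4], [1,2], [1,3], [2,3], [2,4], [3,4]
  2-simplices (6): [0,1,2], [0,1,3], [0,2,4], [0,3,4], [1,2,3], [2,3,4]

Hence C_0 ≅ Z^5, C_1 ≅ Z^9, C_2 ≅ Z^6.

Boundary ∂_1: C_1 → C_0 maps an edge to its endpoints' difference, ∂[p,q] = q − p. For instance
  ∂[2,3] = [3] − [2].
The 5×9 boundary matrix has rank 4 and Smith normal form diag(1,1,1,1).

The boundary map ∂_2: C_2 → C_1 acts by ∂[p,q,r] = [q,r] − [p,r] + [p,q]. For instance
  ∂[0,1,2] = [1,2] − [0,2] + [0,1],
  ∂[0,2,4] = [2,4] − [0,4] + [0,2].
The 9×6 boundary matrix has rank 5 and Smith normal form diag(1,1,1,1,1).

From H_k ≅ ker(∂_k) / im(∂_{k+1}) we obtain:

  H_0: rank C_0 − rank ∂_1 = 5 − 4 = 1, and the invariant factors of ∂_1 are all 1, so H_0 = Z.
  H_1: rank ker ∂_1 − rank ∂_2 = (9 − 4) − 5 = 0, and the invariant factors of ∂_2 are all 1, so H_1 = 0.
  H_2: rank ker ∂_2 − rank ∂_3 = (6 − 5) − 0 = 1, and there is no ∂_3, so H_2 = Z.

H_0 ≅ Z,  H_1 = 0,  H_2 ≅ Z.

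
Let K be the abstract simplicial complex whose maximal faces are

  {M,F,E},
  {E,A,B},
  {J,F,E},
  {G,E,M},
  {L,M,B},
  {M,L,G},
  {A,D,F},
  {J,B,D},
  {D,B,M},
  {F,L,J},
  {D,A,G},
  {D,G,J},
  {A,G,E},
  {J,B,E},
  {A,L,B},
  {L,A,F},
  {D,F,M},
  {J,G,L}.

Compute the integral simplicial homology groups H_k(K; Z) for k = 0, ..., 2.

Order the vertices as A < B < D < E < F < G < J < L < M. Listing each simplex with vertices in this order, K has dimension 2 with simplices:

  0-simplices (9): A, B, D, E, F, G, J, L, M
  1-simplices (27): AB, AD, AE, AF, AG, AL, BD, BE, BJ, BL, BM, DF, DG, DJ, DM, EF, EG, EJ, EM, FJ, FL, FM, GJ, GL, GM, JL, LM
  2-simplices (18): ABE, ABL, ADF, ADG, AEG, AFL, BDJ, BDM, BEJ, BLM, DFM, DGJ, EFJ, EFM, EGM, FJL, GJL, GLM

so the chain groups are C_0 ≅ Z^9, C_1 ≅ Z^27, C_2 ≅ Z^18.

The boundary map ∂_1: C_1 → C_0 sends each edge [p,q] (with p < q) to q − p. For instance
  ∂GL = L − G.
As a 9×27 matrix over Z this has rank 8, with invariant factors (1,1,1,1,1,1,1,1).

∂_2: C_2 → C_1 maps a triangle to the signed sum of its edges. For instance
  ∂DFM = FM − DM + DF,
  ∂BDM = DM − BM + BD.
The resulting 27×18 matrix has rank 17, and its Smith normal form has invariant factors (1,1,1,1,1,1,1,1,1,1,1,1,1,1,1,1,1).

From H_k ≅ ker(∂_k) / im(∂_{k+1}) we obtain:

  H_0: rank C_0 − rank ∂_1 = 9 − 8 = 1, and the invariant factors of ∂_1 are all 1, so H_0 = Z.
  H_1: rank ker ∂_1 − rank ∂_2 = (27 − 8) − 17 = 2, and the invariant factors of ∂_2 are all 1, so H_1 = Z^2.
  H_2: rank ker ∂_2 − rank ∂_3 = (18 − 17) − 0 = 1, and there is no ∂_3, so H_2 = Z.

As a check, the Euler characteristic is 9 − 27 + 18 = 0, which agrees with 1 − 2 + 1 = 0.

H_0 = Z,  H_1 = Z^2,  H_2 = Z.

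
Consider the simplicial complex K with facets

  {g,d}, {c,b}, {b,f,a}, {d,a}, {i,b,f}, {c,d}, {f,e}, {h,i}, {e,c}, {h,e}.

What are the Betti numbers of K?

We work with the vertex ordering a < b < c < d < e < f < g < h < i. The simplices of K, each written with vertices in increasing order, are:

  0-simplices (9): a, b, c, d, e, f, g, h, i
  1-simplices (13): ab, ad, af, bc, bf, bi, cd, ce, dg, ef, eh, fi, hi
  2-simplices (2): abf, bfi

so the chain groups are C_0 ≅ Z^9, C_1 ≅ Z^13, C_2 ≅ Z^2.

The boundary map ∂_1: C_1 → C_0 maps an edge to its endpoints' difference, ∂[p,q] = q − p.
The resulting 9×13 matrix has rank 8, and its Smith normal form has invariant factors (1,1,1,1,1,1,1,1).

∂_2: C_2 → C_1 maps a triangle to the signed sum of its edges. For instance
  ∂abf = bf − af + ab,
  ∂bfi = fi − bi + bf.
As a 13×2 matrix over Z this has rank 2, with invariant factors (1,1).

Computing H_k = (kernel of ∂_k) / (image of ∂_{k+1}):

  H_0: rank C_0 − rank ∂_1 = 9 − 8 = 1, and the invariant factors of ∂_1 are all 1, so H_0 ≅ Z.
  H_1: rank ker ∂_1 − rank ∂_2 = (13 − 8) − 2 = 3, and the invariant factors of ∂_2 are all 1, so H_1 ≅ Z^3.
  H_2: rank ker ∂_2 − rank ∂_3 = (2 − 2) − 0 = 0, and there is no ∂_3, so H_2 ≅ 0.

As a check, the Euler characteristic is 9 − 13 + 2 = -2, which agrees with 1 − 3 + 0 = -2.

Hence the Betti numbers are b_0 = 1, b_1 = 3, b_2 = 0.

b_0 = 1, b_1 = 3, b_2 = 0.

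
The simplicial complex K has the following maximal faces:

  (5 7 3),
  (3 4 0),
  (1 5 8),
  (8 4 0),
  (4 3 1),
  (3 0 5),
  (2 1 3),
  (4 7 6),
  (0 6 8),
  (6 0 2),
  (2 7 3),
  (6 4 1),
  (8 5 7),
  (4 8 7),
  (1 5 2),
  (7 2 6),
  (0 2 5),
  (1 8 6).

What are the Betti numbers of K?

We work with the vertex ordering 0 < 1 < 2 < 3 < 4 < 5 < 6 < 7 < 8. The simplices of K, each written with vertices in increasing order, are:

  0-simplices (9): [0], [1], [2], [3], [4], [5], [6], [7], [8]
  1-simplices (27): (27 of them)
  2-simplices (18): [0,2,5], [0,2,6], [0,3,4], [0,3,5], [0,4,8], [0,6,8], [1,2,3], [1,2,5], [1,3,4], [1,4,6], [1,5,8], [1,6,8], [2,3,7], [2,6,7], [3,5,7], [4,6,7], [4,7,8], [5,7,8]

so the chain groups are C_0 ≅ Z^9, C_1 ≅ Z^27, C_2 ≅ Z^18.

Boundary ∂_1: C_1 → C_0 sends each edge [p,q] (with p < q) to q − p.
The resulting 9×27 matrix has rank 8, and its Smith normal form has invariant factors (1,1,1,1,1,1,1,1).

Boundary ∂_2: C_2 → C_1 maps a triangle to the signed sum of its edges. For instance
  ∂[4,7,8] = [7,8] − [4,8] + [4,7],
  ∂[1,2,3] = [2,3] − [1,3] + [1,2].
The 27×18 boundary matrix has rank 18 and Smith normal form diag(1,1,1,1,1,1,1,1,1,1,1,1,1,1,1,1,1,2).

Now H_k = ker ∂_k / im ∂_{k+1}, so:

  H_0: rank C_0 − rank ∂_1 = 9 − 8 = 1, and the invariant factors of ∂_1 are all 1, so H_0 ≅ Z.
  H_1: rank ker ∂_1 − rank ∂_2 = (27 − 8) − 18 = 1, and ∂_2 has invariant factor 2 > 1, so H_1 ≅ Z ⊕ Z_2.
  H_2: rank ker ∂_2 − rank ∂_3 = (18 − 18) − 0 = 0, and there is no ∂_3, so H_2 ≅ 0.

Hence the Betti numbers are b_0 = 1, b_1 = 1, b_2 = 0.

b_0 = 1, b_1 = 1, b_2 = 0.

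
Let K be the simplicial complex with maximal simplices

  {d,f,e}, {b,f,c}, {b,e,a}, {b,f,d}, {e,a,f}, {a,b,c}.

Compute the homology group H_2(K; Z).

H_2 ≅ 0.

Fix the vertex order a < b < c < d < e < f and write every simplex with vertices in increasing order. Then dim K = 2 and the simplices of K are:

  0-simplices (6): a, b, c, d, e, f
  1-simplices (12): ab, ac, ae, af, bc, bd, be, bf, cf, de, df, ef
  2-simplices (6): abc, abe, aef, bcf, bdf, def

so the chain groups are C_0 ≅ Z^6, C_1 ≅ Z^12, C_2 ≅ Z^6.

∂_1: C_1 → C_0 sends each edge [p,q] (with p < q) to q − p. For instance
  ∂df = f − d.
As a 6×12 matrix over Z this has rank 5, with invariant factors (1,1,1,1,1).

The boundary map ∂_2: C_2 → C_1 acts by ∂[p,q,r] = [q,r] − [p,r] + [p,q]. For instance
  ∂aef = ef − af + ae,
  ∂def = ef − df + de.
This gives a 12×6 integer matrix of rank 6; reducing to Smith normal form yields diagonal entries (1,1,1,1,1,1).

From H_k ≅ ker(∂_k) / im(∂_{k+1}) we obtain:

  H_2: rank ker ∂_2 − rank ∂_3 = (6 − 6) − 0 = 0, and there is no ∂_3, so H_2 ≅ 0.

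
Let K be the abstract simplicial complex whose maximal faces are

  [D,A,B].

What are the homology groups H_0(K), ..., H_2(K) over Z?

Take the total order A < B < D on the vertex set. Then K (dimension 2) consists of the simplices:

  0-simplices (3): A, B, D
  1-simplices (3): AB, AD, BD
  2-simplices (1): ABD

Hence C_0 ≅ Z^3, C_1 ≅ Z^3, C_2 ≅ Z^1.

The boundary map ∂_1: C_1 → C_0 is given by ∂[p,q] = [q] − [p].
The resulting 3×3 matrix has rank 2, and its Smith normal form has invariant factors (1,1).

∂_2: C_2 → C_1 sends each 2-simplex [p,q,r] to [q,r] − [p,r] + [p,q]. For instance
  ∂ABD = BD − AD + AB.
This gives a 3×1 integer matrix of rank 1; reducing to Smith normal form yields diagonal entries (1).

Reading off H_k = ker ∂_k / im ∂_{k+1}:

  H_0: rank C_0 − rank ∂_1 = 3 − 2 = 1, and the invariant factors of ∂_1 are all 1, so H_0 = Z.
  H_1: rank ker ∂_1 − rank ∂_2 = (3 − 2) − 1 = 0, and the invariant factors of ∂_2 are all 1, so H_1 = 0.
  H_2: rank ker ∂_2 − rank ∂_3 = (1 − 1) − 0 = 0, and there is no ∂_3, so H_2 = 0.

As a check, the Euler characteristic is 3 − 3 + 1 = 1, which agrees with 1 − 0 + 0 = 1.

H_0 = Z,  H_1 = 0,  H_2 = 0.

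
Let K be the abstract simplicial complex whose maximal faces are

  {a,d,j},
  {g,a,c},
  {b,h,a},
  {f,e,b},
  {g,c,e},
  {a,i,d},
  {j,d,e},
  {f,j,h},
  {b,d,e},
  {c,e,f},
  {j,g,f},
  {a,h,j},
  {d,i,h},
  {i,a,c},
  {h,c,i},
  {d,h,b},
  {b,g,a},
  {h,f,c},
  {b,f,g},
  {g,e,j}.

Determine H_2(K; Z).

H_2 ≅ 0.

Take the total order a < b < c < d < e < f < g < h < i < j on the vertex set. Then K (dimension 2) consists of the simplices:

  0-simplices (10): a, b, c, d, e, f, g, h, i, j
  1-simplices (30): ab, ac, ad, ag, ah, ai, aj, bd, be, bf, bg, bh, ce, cf, cg, ch, ci, de, dh, di, dj, ef, eg, ej, fg, fh, fj, gj, hi, hj
  2-simplices (20): abg, abh, acg, aci, adi, adj, ahj, bde, bdh, bef, bfg, cef, ceg, cfh, chi, dej, dhi, egj, fgj, fhj

so the chain groups are C_0 ≅ Z^10, C_1 ≅ Z^30, C_2 ≅ Z^20.

The boundary map ∂_1: C_1 → C_0 is given by ∂[p,q] = [q] − [p]. For instance
  ∂ej = j − e.
The resulting 10×30 matrix has rank 9, and its Smith normal form has invariant factors (1,1,1,1,1,1,1,1,1).

The boundary map ∂_2: C_2 → C_1 acts by ∂[p,q,r] = [q,r] − [p,r] + [p,q]. For instance
  ∂adi = di − ai + ad,
  ∂cef = ef − cf + ce.
As a 30×20 matrix over Z this has rank 20, with invariant factors (1,1,1,1,1,1,1,1,1,1,1,1,1,1,1,1,1,1,1,2).

From H_k ≅ ker(∂_k) / im(∂_{k+1}) we obtain:

  H_2: rank ker ∂_2 − rank ∂_3 = (20 − 20) − 0 = 0, and there is no ∂_3, so H_2 = 0.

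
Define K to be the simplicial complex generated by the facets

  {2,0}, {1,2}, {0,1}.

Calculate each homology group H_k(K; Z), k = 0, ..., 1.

Take the total order 0 < 1 < 2 on the vertex set. Then K (dimension 1) consists of the simplices:

  0-simplices (3): [0], [1], [2]
  1-simplices (3): [0,1], [0,2], [1,2]

so the chain groups are C_0 ≅ Z^3, C_1 ≅ Z^3.

Boundary ∂_1: C_1 → C_0 maps an edge to its endpoints' difference, ∂[p,q] = q − p.
The resulting 3×3 matrix has rank 2, and its Smith normal form has invariant factors (1,1).

Computing H_k = (kernel of ∂_k) / (image of ∂_{k+1}):

  H_0: rank C_0 − rank ∂_1 = 3 − 2 = 1, and the invariant factors of ∂_1 are all 1, so H_0 ≅ Z.
  H_1: rank ker ∂_1 − rank ∂_2 = (3 − 2) − 0 = 1, and there is no ∂_2, so H_1 ≅ Z.

(K is a triangulation of the circle S^1.)

H_0 = Z,  H_1 = Z.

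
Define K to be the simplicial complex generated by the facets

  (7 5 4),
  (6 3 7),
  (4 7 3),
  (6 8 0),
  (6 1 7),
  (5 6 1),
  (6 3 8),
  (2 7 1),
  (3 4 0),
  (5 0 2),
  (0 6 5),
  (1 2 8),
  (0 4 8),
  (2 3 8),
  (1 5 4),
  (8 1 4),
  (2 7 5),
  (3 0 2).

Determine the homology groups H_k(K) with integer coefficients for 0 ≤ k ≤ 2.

H_0 = Z,  H_1 = Z ⊕ Z/2,  H_2 = 0.

We work with the vertex ordering 0 < 1 < 2 < 3 < 4 < 5 < 6 < 7 < 8. The simplices of K, each written with vertices in increasing order, are:

  0-simplices (9): [0], [1], [2], [3], [4], [5], [6], [7], [8]
  1-simplices (27): (27 of them)
  2-simplices (18): [0,2,3], [0,2,5], [0,3,4], [0,4,8], [0,5,6], [0,6,8], [1,2,7], [1,2,8], [1,4,5], [1,4,8], [1,5,6], [1,6,7], [2,3,8], [2,5,7], [3,4,7], [3,6,7], [3,6,8], [4,5,7]

Hence C_0 ≅ Z^9, C_1 ≅ Z^27, C_2 ≅ Z^18.

The boundary map ∂_1: C_1 → C_0 is given by ∂[p,q] = [q] − [p]. For instance
  ∂[3,7] = [7] − [3].
As a 9×27 matrix over Z this has rank 8, with invariant factors (1,1,1,1,1,1,1,1).

∂_2: C_2 → C_1 sends each 2-simplex [p,q,r] to [q,r] − [p,r] + [p,q]. For instance
  ∂[3,6,8] = [6,8] − [3,8] + [3,6],
  ∂[0,6,8] = [6,8] − [0,8] + [0,6].
The 27×18 boundary matrix has rank 18 and Smith normal form diag(1,1,1,1,1,1,1,1,1,1,1,1,1,1,1,1,1,2).

Reading off H_k = ker ∂_k / im ∂_{k+1}:

  H_0: rank C_0 − rank ∂_1 = 9 − 8 = 1, and the invariant factors of ∂_1 are all 1, so H_0 = Z.
  H_1: rank ker ∂_1 − rank ∂_2 = (27 − 8) − 18 = 1, and ∂_2 has invariant factor 2 > 1, so H_1 = Z ⊕ Z/2.
  H_2: rank ker ∂_2 − rank ∂_3 = (18 − 18) − 0 = 0, and there is no ∂_3, so H_2 = 0.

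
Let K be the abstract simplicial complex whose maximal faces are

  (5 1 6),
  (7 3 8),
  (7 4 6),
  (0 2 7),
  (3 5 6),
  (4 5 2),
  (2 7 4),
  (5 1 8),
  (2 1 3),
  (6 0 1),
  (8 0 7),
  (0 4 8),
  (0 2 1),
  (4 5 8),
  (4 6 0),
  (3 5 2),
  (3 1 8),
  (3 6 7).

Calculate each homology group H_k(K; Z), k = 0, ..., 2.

Fix the vertex order 0 < 1 < 2 < 3 < 4 < 5 < 6 < 7 < 8 and write every simplex with vertices in increasing order. Then dim K = 2 and the simplices of K are:

  0-simplices (9): [0], [1], [2], [3], [4], [5], [6], [7], [8]
  1-simplices (27): (27 of them)
  2-simplices (18): [0,1,2], [0,1,6], [0,2,7], [0,4,6], [0,4,8], [0,7,8], [1,2,3], [1,3,8], [1,5,6], [1,5,8], [2,3,5], [2,4,5], [2,4,7], [3,5,6], [3,6,7], [3,7,8], [4,5,8], [4,6,7]

so the chain groups are C_0 ≅ Z^9, C_1 ≅ Z^27, C_2 ≅ Z^18.

∂_1: C_1 → C_0 sends each edge [p,q] (with p < q) to q − p. For instance
  ∂[3,5] = [5] − [3].
The 9×27 boundary matrix has rank 8 and Smith normal form diag(1,1,1,1,1,1,1,1).

Boundary ∂_2: C_2 → C_1 acts by ∂[p,q,r] = [q,r] − [p,r] + [p,q]. For instance
  ∂[3,6,7] = [6,7] − [3,7] + [3,6],
  ∂[2,4,7] = [4,7] − [2,7] + [2,4].
The 27×18 boundary matrix has rank 18 and Smith normal form diag(1,1,1,1,1,1,1,1,1,1,1,1,1,1,1,1,1,2).

Now H_k = ker ∂_k / im ∂_{k+1}, so:

  H_0: rank C_0 − rank ∂_1 = 9 − 8 = 1, and the invariant factors of ∂_1 are all 1, so H_0 = Z.
  H_1: rank ker ∂_1 − rank ∂_2 = (27 − 8) − 18 = 1, and ∂_2 has invariant factor 2 > 1, so H_1 = Z × Z/2.
  H_2: rank ker ∂_2 − rank ∂_3 = (18 − 18) − 0 = 0, and there is no ∂_3, so H_2 = 0.

H_0 = Z,  H_1 = Z × Z/2,  H_2 = 0.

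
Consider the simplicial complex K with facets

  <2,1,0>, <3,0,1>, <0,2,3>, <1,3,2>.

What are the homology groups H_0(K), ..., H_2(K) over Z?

H_0 = Z,  H_1 = 0,  H_2 = Z.

K has 4 vertices, 6 edges, 4 triangles.
rank ∂_0 = 0, rank ∂_1 = 3 ⇒ b_0 = 4 − 0 − 3 = 1; all invariant factors of ∂_1 are 1 so no torsion. So H_0 ≅ Z.
rank ∂_1 = 3, rank ∂_2 = 3 ⇒ b_1 = 6 − 3 − 3 = 0; all invariant factors of ∂_2 are 1 so no torsion. So H_1 ≅ 0.
rank ∂_2 = 3, rank ∂_3 = 0 ⇒ b_2 = 4 − 3 − 0 = 1. So H_2 ≅ Z.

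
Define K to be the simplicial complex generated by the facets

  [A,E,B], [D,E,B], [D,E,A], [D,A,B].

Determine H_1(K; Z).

We work with the vertex ordering A < B < D < E. The simplices of K, each written with vertices in increasing order, are:

  0-simplices (4): A, B, D, E
  1-simplices (6): AB, AD, AE, BD, BE, DE
  2-simplices (4): ABD, ABE, ADE, BDE

giving chain groups C_0 ≅ Z^4, C_1 ≅ Z^6, C_2 ≅ Z^4.

∂_1: C_1 → C_0 is given by ∂[p,q] = [q] − [p]. For instance
  ∂AD = D − A.
As a 4×6 matrix over Z this has rank 3, with invariant factors (1,1,1).

The boundary map ∂_2: C_2 → C_1 acts by ∂[p,q,r] = [q,r] − [p,r] + [p,q]. For instance
  ∂ABE = BE − AE + AB,
  ∂ABD = BD − AD + AB.
As a 6×4 matrix over Z this has rank 3, with invariant factors (1,1,1).

Computing H_k = (kernel of ∂_k) / (image of ∂_{k+1}):

  H_1: rank ker ∂_1 − rank ∂_2 = (6 − 3) − 3 = 0, and the invariant factors of ∂_2 are all 1, so H_1 = 0.

(K is a triangulation of the 2-sphere S^2.)

H_1 = 0.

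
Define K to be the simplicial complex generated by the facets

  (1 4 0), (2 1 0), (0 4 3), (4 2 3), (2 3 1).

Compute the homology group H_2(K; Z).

K has 5 vertices, 10 edges, 5 triangles.
rank ∂_2 = 5, rank ∂_3 = 0 ⇒ b_2 = 5 − 5 − 0 = 0. So H_2 ≅ 0.

H_2 ≅ 0.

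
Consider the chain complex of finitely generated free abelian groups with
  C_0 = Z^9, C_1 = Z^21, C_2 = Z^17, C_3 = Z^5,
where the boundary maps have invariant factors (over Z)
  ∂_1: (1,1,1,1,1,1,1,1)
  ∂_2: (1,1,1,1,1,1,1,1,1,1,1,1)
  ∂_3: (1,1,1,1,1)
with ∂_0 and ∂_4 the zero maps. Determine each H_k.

H_0: b_0 = 9 − 0 − 8 = 1; torsion from ∂_1 factors > 1: none. So H_0 = Z.
H_1: b_1 = 21 − 8 − 12 = 1; torsion from ∂_2 factors > 1: none. So H_1 = Z.
H_2: b_2 = 17 − 12 − 5 = 0; torsion from ∂_3 factors > 1: none. So H_2 = 0.
H_3: b_3 = 5 − 5 − 0 = 0; torsion from ∂_4 factors > 1: none. So H_3 = 0.

H_0 = Z,  H_1 = Z,  H_2 = 0,  H_3 = 0.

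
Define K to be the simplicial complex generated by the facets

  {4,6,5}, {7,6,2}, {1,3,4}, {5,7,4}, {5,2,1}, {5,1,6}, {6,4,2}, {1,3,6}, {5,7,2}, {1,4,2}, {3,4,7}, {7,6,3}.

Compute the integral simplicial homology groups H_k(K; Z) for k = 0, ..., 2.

K has 7 vertices, 18 edges, 12 triangles.
rank ∂_0 = 0, rank ∂_1 = 6 ⇒ b_0 = 7 − 0 − 6 = 1; all invariant factors of ∂_1 are 1 so no torsion. So H_0 ≅ Z.
rank ∂_1 = 6, rank ∂_2 = 12 ⇒ b_1 = 18 − 6 − 12 = 0; ∂_2 has invariant factor(s) [2] giving torsion. So H_1 ≅ Z/2.
rank ∂_2 = 12, rank ∂_3 = 0 ⇒ b_2 = 12 − 12 − 0 = 0. So H_2 ≅ 0.

H_0 = Z,  H_1 = Z/2,  H_2 = 0.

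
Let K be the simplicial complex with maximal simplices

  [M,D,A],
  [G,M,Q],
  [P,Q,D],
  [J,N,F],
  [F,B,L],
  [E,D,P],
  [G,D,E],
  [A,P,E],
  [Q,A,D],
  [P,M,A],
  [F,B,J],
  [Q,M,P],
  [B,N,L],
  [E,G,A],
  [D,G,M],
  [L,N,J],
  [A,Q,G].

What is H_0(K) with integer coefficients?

H_0 = Z^2.

K has 12 vertices, 28 edges, 17 triangles.
rank ∂_0 = 0, rank ∂_1 = 10 ⇒ b_0 = 12 − 0 − 10 = 2; all invariant factors of ∂_1 are 1 so no torsion. So H_0 ≅ Z^2.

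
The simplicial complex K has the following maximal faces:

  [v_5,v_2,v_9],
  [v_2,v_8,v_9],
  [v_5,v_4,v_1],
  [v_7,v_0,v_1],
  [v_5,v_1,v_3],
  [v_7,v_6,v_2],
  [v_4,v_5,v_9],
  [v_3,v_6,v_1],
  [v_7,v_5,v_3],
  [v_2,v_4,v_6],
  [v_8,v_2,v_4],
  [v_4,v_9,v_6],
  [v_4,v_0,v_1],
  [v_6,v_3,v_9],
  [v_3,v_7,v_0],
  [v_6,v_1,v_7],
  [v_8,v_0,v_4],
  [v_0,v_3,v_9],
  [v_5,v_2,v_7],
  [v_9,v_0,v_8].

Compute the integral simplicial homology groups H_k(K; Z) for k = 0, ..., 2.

Take the total order v_0 < v_1 < v_2 < v_3 < v_4 < v_5 < v_6 < v_7 < v_8 < v_9 on the vertex set. Then K (dimension 2) consists of the simplices:

  0-simplices (10): [v_0], [v_1], [v_2], [v_3], [v_4], [v_5], [v_6], [v_7], [v_8], [v_9]
  1-simplices (30): (30 of them)
  2-simplices (20): (20 of them)

so the chain groups are C_0 ≅ Z^10, C_1 ≅ Z^30, C_2 ≅ Z^20.

Boundary ∂_1: C_1 → C_0 sends each edge [p,q] (with p < q) to q − p. For instance
  ∂[v_3,v_5] = [v_5] − [v_3].
As a 10×30 matrix over Z this has rank 9, with invariant factors (1,1,1,1,1,1,1,1,1).

Boundary ∂_2: C_2 → C_1 sends each 2-simplex [p,q,r] to [q,r] − [p,r] + [p,q]. For instance
  ∂[v_1,v_3,v_5] = [v_3,v_5] − [v_1,v_5] + [v_1,v_3],
  ∂[v_2,v_6,v_7] = [v_6,v_7] − [v_2,v_7] + [v_2,v_6].
The 30×20 boundary matrix has rank 20 and Smith normal form diag(1,1,1,1,1,1,1,1,1,1,1,1,1,1,1,1,1,1,1,2).

Reading off H_k = ker ∂_k / im ∂_{k+1}:

  H_0: rank C_0 − rank ∂_1 = 10 − 9 = 1, and the invariant factors of ∂_1 are all 1, so H_0 = Z.
  H_1: rank ker ∂_1 − rank ∂_2 = (30 − 9) − 20 = 1, and ∂_2 has invariant factor 2 > 1, so H_1 = Z × Z/2.
  H_2: rank ker ∂_2 − rank ∂_3 = (20 − 20) − 0 = 0, and there is no ∂_3, so H_2 = 0.

As a check, the Euler characteristic is 10 − 30 + 20 = 0, which agrees with 1 − 1 + 0 = 0.

H_0 ≅ Z,  H_1 ≅ Z × Z/2,  H_2 = 0.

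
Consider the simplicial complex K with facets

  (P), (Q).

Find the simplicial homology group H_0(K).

H_0 ≅ Z^2.

K has 2 vertices.
rank ∂_0 = 0, rank ∂_1 = 0 ⇒ b_0 = 2 − 0 − 0 = 2. So H_0 ≅ Z^2.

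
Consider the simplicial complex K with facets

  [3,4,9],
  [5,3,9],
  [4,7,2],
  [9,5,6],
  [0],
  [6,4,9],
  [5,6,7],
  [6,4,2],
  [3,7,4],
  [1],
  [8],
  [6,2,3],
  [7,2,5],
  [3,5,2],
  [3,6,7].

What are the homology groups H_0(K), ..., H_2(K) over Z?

We work with the vertex ordering 0 < 1 < 2 < 3 < 4 < 5 < 6 < 7 < 8 < 9. The simplices of K, each written with vertices in increasing order, are:

  0-simplices (10): [0], [1], [2], [3], [4], [5], [6], [7], [8], [9]
  1-simplices (18): [2,3], [2,4], [2,5], [2,6], [2,7], [3,4], [3,5], [3,6], [3,7], [3,9], [4,6], [4,7], [4,9], [5,6], [5,7], [5,9], [6,7], [6,9]
  2-simplices (12): [2,3,5], [2,3,6], [2,4,6], [2,4,7], [2,5,7], [3,4,7], [3,4,9], [3,5,9], [3,6,7], [4,6,9], [5,6,7], [5,6,9]

Hence C_0 ≅ Z^10, C_1 ≅ Z^18, C_2 ≅ Z^12.

∂_1: C_1 → C_0 is given by ∂[p,q] = [q] − [p]. For instance
  ∂[4,6] = [6] − [4].
As a 10×18 matrix over Z this has rank 6, with invariant factors (1,1,1,1,1,1).

Boundary ∂_2: C_2 → C_1 maps a triangle to the signed sum of its edges. For instance
  ∂[2,4,6] = [4,6] − [2,6] + [2,4],
  ∂[5,6,9] = [6,9] − [5,9] + [5,6].
The 18×12 boundary matrix has rank 12 and Smith normal form diag(1,1,1,1,1,1,1,1,1,1,1,2).

Now H_k = ker ∂_k / im ∂_{k+1}, so:

  H_0: rank C_0 − rank ∂_1 = 10 − 6 = 4, and the invariant factors of ∂_1 are all 1, so H_0 ≅ Z^4.
  H_1: rank ker ∂_1 − rank ∂_2 = (18 − 6) − 12 = 0, and ∂_2 has invariant factor 2 > 1, so H_1 ≅ Z/2Z.
  H_2: rank ker ∂_2 − rank ∂_3 = (12 − 12) − 0 = 0, and there is no ∂_3, so H_2 ≅ 0.

H_0 = Z^4,  H_1 = Z/2Z,  H_2 = 0.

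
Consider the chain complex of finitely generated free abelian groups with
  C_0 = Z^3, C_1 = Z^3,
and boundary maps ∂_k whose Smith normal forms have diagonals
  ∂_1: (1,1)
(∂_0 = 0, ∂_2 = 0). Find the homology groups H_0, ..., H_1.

H_0 = Z,  H_1 = Z.

H_0: b_0 = 3 − 0 − 2 = 1; torsion from ∂_1 factors > 1: none. So H_0 = Z.
H_1: b_1 = 3 − 2 − 0 = 1; torsion from ∂_2 factors > 1: none. So H_1 = Z.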